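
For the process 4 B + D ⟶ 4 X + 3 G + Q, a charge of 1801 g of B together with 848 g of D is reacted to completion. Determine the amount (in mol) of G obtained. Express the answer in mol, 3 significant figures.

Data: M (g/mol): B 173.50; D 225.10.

n(B) = 1801 / 173.50 = 10.38 mol
n(D) = 848.0 / 225.10 = 3.767 mol
n/ν for B = 10.38/4 = 2.595
n/ν for D = 3.767/1 = 3.767
Smallest n/ν is B → limiting reagent.
n(G) = (3/4) × 10.38 = 7.785 mol

7.79 mol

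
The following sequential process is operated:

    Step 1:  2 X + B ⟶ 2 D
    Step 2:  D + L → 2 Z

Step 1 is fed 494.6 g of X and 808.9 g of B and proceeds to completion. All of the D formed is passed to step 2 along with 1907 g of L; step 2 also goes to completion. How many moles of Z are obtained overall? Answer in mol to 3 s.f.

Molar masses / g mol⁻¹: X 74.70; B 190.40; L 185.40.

13.2 mol

Step 1:
n(X) = 494.6 / 74.70 = 6.621 mol
n(B) = 808.9 / 190.40 = 4.248 mol
n/ν → X: 3.311, B: 4.248; X is limiting.
n(D) produced = (2/2) × 6.621 = 6.621 mol
Step 2:
n(D) available = 6.621 mol
n(L) = 1907 / 185.40 = 10.29 mol
n/ν → D: 6.621, L: 10.29; D is limiting.
n(Z) = (2/1) × 6.621 = 13.24 mol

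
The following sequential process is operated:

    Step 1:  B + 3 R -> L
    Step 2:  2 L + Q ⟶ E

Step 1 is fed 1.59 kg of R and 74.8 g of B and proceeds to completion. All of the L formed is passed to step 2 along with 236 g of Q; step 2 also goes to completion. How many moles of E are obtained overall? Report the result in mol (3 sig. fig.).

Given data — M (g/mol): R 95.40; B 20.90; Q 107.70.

1.79 mol

Step 1:
n(R) = 1.590×1000 / 95.40 = 16.67 mol
n(B) = 74.80 / 20.90 = 3.579 mol
n/ν for R = 16.67/3 = 5.557
n/ν for B = 3.579/1 = 3.579
Smallest n/ν is B → limiting reagent.
n(L) produced = (1/1) × 3.579 = 3.579 mol
Step 2:
n(L) available = 3.579 mol
n(Q) = 236.0 / 107.70 = 2.191 mol
n/ν for L = 3.579/2 = 1.790
n/ν for Q = 2.191/1 = 2.191
Smallest n/ν is L → limiting reagent.
n(E) = (1/2) × 3.579 = 1.790 mol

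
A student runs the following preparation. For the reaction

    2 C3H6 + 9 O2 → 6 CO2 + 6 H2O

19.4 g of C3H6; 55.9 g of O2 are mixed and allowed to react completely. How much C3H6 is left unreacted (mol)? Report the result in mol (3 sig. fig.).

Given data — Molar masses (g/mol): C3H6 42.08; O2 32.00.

0.0728 mol

n(C3H6) = 19.40 / 42.08 = 0.4610 mol
n(O2) = 55.90 / 32.00 = 1.747 mol
n/ν → C3H6: 0.2305, O2: 0.1941; O2 is limiting.
C3H6 consumed = (2/9) × 1.747 = 0.3882 mol
C3H6 remaining = 0.4610 − 0.3882 = 0.07280 mol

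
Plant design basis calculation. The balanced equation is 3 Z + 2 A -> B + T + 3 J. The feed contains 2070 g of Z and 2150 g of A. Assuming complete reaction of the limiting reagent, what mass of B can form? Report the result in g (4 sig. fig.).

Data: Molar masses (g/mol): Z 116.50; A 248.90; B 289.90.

1252 g

n(Z) = 2070 / 116.50 = 17.77 mol
n(A) = 2150 / 248.90 = 8.638 mol
n/ν for Z = 17.77/3 = 5.923
n/ν for A = 8.638/2 = 4.319
Smallest n/ν is A → limiting reagent.
n(B) = (1/2) × 8.638 = 4.319 mol
mass = 4.319 × 289.90 = 1252 g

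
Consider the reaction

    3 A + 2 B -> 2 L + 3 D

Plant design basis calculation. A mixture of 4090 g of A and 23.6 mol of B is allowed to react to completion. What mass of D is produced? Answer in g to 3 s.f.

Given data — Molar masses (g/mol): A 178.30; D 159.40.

n(A) = 4090 / 178.30 = 22.94 mol
n(B) = 23.60 mol
n/ν → A: 7.647, B: 11.80; A is limiting.
n(D) = (3/3) × 22.94 = 22.94 mol
mass = 22.94 × 159.40 = 3657 g

3660 g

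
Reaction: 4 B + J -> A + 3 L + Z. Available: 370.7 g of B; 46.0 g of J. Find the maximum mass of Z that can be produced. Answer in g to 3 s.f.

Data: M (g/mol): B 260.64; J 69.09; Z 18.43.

6.55 g

n(B) = 370.7 / 260.64 = 1.422 mol
n(J) = 46.00 / 69.09 = 0.6658 mol
n/ν → B: 0.3555, J: 0.6658; B is limiting.
n(Z) = (1/4) × 1.422 = 0.3555 mol
mass = 0.3555 × 18.43 = 6.552 g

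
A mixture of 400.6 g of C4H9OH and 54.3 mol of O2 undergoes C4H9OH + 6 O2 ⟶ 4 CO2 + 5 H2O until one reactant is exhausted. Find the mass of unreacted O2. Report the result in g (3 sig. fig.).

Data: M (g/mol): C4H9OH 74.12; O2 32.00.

700 g

n(C4H9OH) = 400.6 / 74.12 = 5.405 mol
n(O2) = 54.30 mol
n/ν for C4H9OH = 5.405/1 = 5.405
n/ν for O2 = 54.30/6 = 9.050
Smallest n/ν is C4H9OH → limiting reagent.
O2 consumed = (6/1) × 5.405 = 32.43 mol
O2 remaining = 54.30 − 32.43 = 21.87 mol
mass = 21.87 × 32.00 = 699.8 g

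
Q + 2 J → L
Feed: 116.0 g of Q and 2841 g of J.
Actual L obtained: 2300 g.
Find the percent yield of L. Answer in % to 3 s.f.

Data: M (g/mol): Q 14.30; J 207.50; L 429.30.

n(Q) = 116.0 / 14.30 = 8.112 mol
n(J) = 2841 / 207.50 = 13.69 mol
n/ν for Q = 8.112/1 = 8.112
n/ν for J = 13.69/2 = 6.845
Smallest n/ν is J → limiting reagent.
theoretical n(L) = (1/2) × 13.69 = 6.845 mol → 2939 g
% yield = 2300 / 2939 × 100 = 78.26 %

78.3 %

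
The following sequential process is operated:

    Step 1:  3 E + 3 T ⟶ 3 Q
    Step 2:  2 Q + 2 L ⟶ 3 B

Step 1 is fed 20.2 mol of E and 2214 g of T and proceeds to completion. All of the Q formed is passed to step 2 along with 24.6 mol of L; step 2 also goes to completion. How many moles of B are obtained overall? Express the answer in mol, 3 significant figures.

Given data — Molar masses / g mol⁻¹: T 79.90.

Step 1:
n(E) = 20.20 mol
n(T) = 2214 / 79.90 = 27.71 mol
n/ν for E = 20.20/3 = 6.733
n/ν for T = 27.71/3 = 9.237
Smallest n/ν is E → limiting reagent.
n(Q) produced = (3/3) × 20.20 = 20.20 mol
Step 2:
n(Q) available = 20.20 mol
n(L) = 24.60 mol
n/ν for Q = 20.20/2 = 10.10
n/ν for L = 24.60/2 = 12.30
Smallest n/ν is Q → limiting reagent.
n(B) = (3/2) × 20.20 = 30.30 mol

30.3 mol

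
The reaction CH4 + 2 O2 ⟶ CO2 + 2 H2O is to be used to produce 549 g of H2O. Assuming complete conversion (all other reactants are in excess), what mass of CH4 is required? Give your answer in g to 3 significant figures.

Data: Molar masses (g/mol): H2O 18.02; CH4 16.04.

244 g

n(H2O) = 549 / 18.02 = 30.47 mol
n(CH4) = (1/2) × 30.47 = 15.24 mol
mass = 15.24 × 16.04 = 244.4 g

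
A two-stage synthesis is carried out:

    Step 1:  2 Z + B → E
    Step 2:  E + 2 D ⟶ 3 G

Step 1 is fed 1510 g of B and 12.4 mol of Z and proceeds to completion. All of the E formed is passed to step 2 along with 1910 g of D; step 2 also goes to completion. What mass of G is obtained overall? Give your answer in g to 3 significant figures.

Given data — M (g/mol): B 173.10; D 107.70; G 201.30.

3740 g

Step 1:
n(B) = 1510 / 173.10 = 8.723 mol
n(Z) = 12.40 mol
n/ν for B = 8.723/1 = 8.723
n/ν for Z = 12.40/2 = 6.200
Smallest n/ν is Z → limiting reagent.
n(E) produced = (1/2) × 12.40 = 6.200 mol
Step 2:
n(E) available = 6.200 mol
n(D) = 1910 / 107.70 = 17.73 mol
n/ν for E = 6.200/1 = 6.200
n/ν for D = 17.73/2 = 8.865
Smallest n/ν is E → limiting reagent.
n(G) = (3/1) × 6.200 = 18.60 mol
mass = 18.60 × 201.30 = 3744 g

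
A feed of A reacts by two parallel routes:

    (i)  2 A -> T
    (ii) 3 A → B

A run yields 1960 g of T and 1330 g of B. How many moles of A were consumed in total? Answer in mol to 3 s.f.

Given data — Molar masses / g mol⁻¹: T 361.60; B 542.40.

n(T) = 1960 / 361.60 = 5.420 mol
n(B) = 1330 / 542.40 = 2.452 mol
n(A) via (i) = (2/1)×5.420 = 10.84 mol
n(A) via (ii) = (3/1)×2.452 = 7.356 mol
total n(A) = 10.84 + 7.356 = 18.20 mol

18.2 mol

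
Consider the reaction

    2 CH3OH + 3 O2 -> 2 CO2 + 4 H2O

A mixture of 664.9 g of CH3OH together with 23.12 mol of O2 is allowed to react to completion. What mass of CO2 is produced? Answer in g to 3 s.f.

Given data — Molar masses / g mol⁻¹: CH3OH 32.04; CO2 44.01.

n(CH3OH) = 664.9 / 32.04 = 20.75 mol
n(O2) = 23.12 mol
n/ν → CH3OH: 10.38, O2: 7.707; O2 is limiting.
n(CO2) = (2/3) × 23.12 = 15.41 mol
mass = 15.41 × 44.01 = 678.2 g

678 g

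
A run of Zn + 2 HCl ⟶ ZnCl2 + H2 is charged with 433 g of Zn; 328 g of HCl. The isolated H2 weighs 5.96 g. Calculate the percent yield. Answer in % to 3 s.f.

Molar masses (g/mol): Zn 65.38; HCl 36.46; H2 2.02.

65.6 %

n(Zn) = 433.0 / 65.38 = 6.623 mol
n(HCl) = 328.0 / 36.46 = 8.996 mol
n/ν for Zn = 6.623/1 = 6.623
n/ν for HCl = 8.996/2 = 4.498
Smallest n/ν is HCl → limiting reagent.
theoretical n(H2) = (1/2) × 8.996 = 4.498 mol → 9.086 g
% yield = 5.96 / 9.086 × 100 = 65.60 %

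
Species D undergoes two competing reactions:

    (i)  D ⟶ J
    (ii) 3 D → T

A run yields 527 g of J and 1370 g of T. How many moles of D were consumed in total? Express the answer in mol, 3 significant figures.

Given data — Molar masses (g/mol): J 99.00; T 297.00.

19.2 mol

n(J) = 527 / 99.00 = 5.323 mol
n(T) = 1370 / 297.00 = 4.613 mol
n(D) via (i) = (1/1)×5.323 = 5.323 mol
n(D) via (ii) = (3/1)×4.613 = 13.84 mol
total n(D) = 5.323 + 13.84 = 19.16 mol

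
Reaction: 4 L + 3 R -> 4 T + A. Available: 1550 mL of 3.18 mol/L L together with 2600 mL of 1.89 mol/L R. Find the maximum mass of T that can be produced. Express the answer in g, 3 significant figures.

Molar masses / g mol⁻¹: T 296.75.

n(L) = 3.18 × 1550/1000 = 4.929 mol
n(R) = 1.89 × 2600/1000 = 4.914 mol
n/ν for L = 4.929/4 = 1.232
n/ν for R = 4.914/3 = 1.638
Smallest n/ν is L → limiting reagent.
n(T) = (4/4) × 4.929 = 4.929 mol
mass = 4.929 × 296.75 = 1463 g

1460 g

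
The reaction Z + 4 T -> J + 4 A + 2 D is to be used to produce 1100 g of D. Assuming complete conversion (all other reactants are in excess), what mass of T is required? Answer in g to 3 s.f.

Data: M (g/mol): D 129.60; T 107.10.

1820 g

n(D) = 1100 / 129.60 = 8.488 mol
n(T) = (4/2) × 8.488 = 16.98 mol
mass = 16.98 × 107.10 = 1819 g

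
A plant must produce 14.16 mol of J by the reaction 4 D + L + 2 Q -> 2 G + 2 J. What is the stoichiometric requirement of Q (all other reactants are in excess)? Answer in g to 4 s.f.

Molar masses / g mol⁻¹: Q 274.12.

n(J) = 14.16 mol
n(Q) = (2/2) × 14.16 = 14.16 mol
mass = 14.16 × 274.12 = 3882 g

3882 g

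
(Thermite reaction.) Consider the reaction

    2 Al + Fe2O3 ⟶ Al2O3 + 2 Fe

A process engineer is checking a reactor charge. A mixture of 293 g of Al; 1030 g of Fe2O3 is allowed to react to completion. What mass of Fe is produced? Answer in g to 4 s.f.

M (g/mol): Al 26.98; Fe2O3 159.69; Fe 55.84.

n(Al) = 293.0 / 26.98 = 10.86 mol
n(Fe2O3) = 1030 / 159.69 = 6.450 mol
n/ν for Al = 10.86/2 = 5.430
n/ν for Fe2O3 = 6.450/1 = 6.450
Smallest n/ν is Al → limiting reagent.
n(Fe) = (2/2) × 10.86 = 10.86 mol
mass = 10.86 × 55.84 = 606.4 g

606.4 g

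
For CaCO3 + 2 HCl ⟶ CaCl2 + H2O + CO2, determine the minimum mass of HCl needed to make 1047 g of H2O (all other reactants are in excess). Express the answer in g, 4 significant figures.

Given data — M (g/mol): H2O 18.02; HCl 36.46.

n(H2O) = 1047 / 18.02 = 58.10 mol
n(HCl) = (2/1) × 58.10 = 116.2 mol
mass = 116.2 × 36.46 = 4237 g

4237 g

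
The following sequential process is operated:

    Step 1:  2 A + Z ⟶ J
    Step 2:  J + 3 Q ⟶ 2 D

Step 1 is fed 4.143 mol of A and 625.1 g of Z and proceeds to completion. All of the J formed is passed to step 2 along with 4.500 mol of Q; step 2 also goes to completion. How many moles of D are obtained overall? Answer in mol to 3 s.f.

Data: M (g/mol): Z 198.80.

3.00 mol

Step 1:
n(A) = 4.143 mol
n(Z) = 625.1 / 198.80 = 3.144 mol
n/ν for A = 4.143/2 = 2.072
n/ν for Z = 3.144/1 = 3.144
Smallest n/ν is A → limiting reagent.
n(J) produced = (1/2) × 4.143 = 2.072 mol
Step 2:
n(J) available = 2.072 mol
n(Q) = 4.500 mol
n/ν for J = 2.072/1 = 2.072
n/ν for Q = 4.500/3 = 1.500
Smallest n/ν is Q → limiting reagent.
n(D) = (2/3) × 4.500 = 3.000 mol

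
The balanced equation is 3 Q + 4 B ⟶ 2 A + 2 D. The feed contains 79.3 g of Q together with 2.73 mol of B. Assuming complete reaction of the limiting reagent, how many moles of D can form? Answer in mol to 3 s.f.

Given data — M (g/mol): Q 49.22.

n(Q) = 79.30 / 49.22 = 1.611 mol
n(B) = 2.730 mol
n/ν → Q: 0.5370, B: 0.6825; Q is limiting.
n(D) = (2/3) × 1.611 = 1.074 mol

1.07 mol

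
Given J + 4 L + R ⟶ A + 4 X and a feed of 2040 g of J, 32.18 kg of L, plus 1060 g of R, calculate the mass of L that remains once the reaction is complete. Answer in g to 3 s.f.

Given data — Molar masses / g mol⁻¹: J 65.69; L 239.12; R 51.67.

n(J) = 2040 / 65.69 = 31.05 mol
n(L) = 32.18×1000 / 239.12 = 134.6 mol
n(R) = 1060 / 51.67 = 20.51 mol
n/ν for J = 31.05/1 = 31.05
n/ν for L = 134.6/4 = 33.65
n/ν for R = 20.51/1 = 20.51
Smallest n/ν is R → limiting reagent.
L consumed = (4/1) × 20.51 = 82.04 mol
L remaining = 134.6 − 82.04 = 52.56 mol
mass = 52.56 × 239.12 = 12570 g

12600 g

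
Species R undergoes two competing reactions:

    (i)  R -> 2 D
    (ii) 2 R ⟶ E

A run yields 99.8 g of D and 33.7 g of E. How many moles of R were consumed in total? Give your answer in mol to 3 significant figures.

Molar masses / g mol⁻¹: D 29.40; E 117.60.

2.27 mol

n(D) = 99.8 / 29.40 = 3.395 mol
n(E) = 33.7 / 117.60 = 0.2866 mol
n(R) via (i) = (1/2)×3.395 = 1.698 mol
n(R) via (ii) = (2/1)×0.2866 = 0.5732 mol
total n(R) = 1.698 + 0.5732 = 2.271 mol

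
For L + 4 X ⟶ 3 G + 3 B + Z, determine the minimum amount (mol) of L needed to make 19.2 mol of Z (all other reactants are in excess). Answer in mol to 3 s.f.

n(Z) = 19.20 mol
n(L) = (1/1) × 19.20 = 19.20 mol

19.2 mol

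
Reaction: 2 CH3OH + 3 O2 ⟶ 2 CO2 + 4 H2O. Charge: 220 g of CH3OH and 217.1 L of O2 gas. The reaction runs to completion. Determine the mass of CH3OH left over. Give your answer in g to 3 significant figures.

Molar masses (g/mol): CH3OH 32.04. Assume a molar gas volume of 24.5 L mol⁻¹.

n(CH3OH) = 220.0 / 32.04 = 6.866 mol
n(O2) = 217.1 / 24.5 = 8.861 mol
n/ν → CH3OH: 3.433, O2: 2.954; O2 is limiting.
CH3OH consumed = (2/3) × 8.861 = 5.907 mol
CH3OH remaining = 6.866 − 5.907 = 0.9590 mol
mass = 0.9590 × 32.04 = 30.73 g

30.7 g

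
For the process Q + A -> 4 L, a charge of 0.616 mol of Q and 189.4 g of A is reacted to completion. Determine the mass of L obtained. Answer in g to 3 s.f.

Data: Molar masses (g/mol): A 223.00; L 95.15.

234 g

n(Q) = 0.6160 mol
n(A) = 189.4 / 223.00 = 0.8493 mol
n/ν for Q = 0.6160/1 = 0.6160
n/ν for A = 0.8493/1 = 0.8493
Smallest n/ν is Q → limiting reagent.
n(L) = (4/1) × 0.6160 = 2.464 mol
mass = 2.464 × 95.15 = 234.4 g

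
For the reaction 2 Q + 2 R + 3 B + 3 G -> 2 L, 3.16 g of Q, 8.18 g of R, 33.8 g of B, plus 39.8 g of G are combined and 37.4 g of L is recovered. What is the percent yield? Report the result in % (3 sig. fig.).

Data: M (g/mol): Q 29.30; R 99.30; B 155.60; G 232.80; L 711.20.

n(Q) = 3.160 / 29.30 = 0.1078 mol
n(R) = 8.180 / 99.30 = 0.08238 mol
n(B) = 33.80 / 155.60 = 0.2172 mol
n(G) = 39.80 / 232.80 = 0.1710 mol
n/ν for Q = 0.1078/2 = 0.05390
n/ν for R = 0.08238/2 = 0.04119
n/ν for B = 0.2172/3 = 0.07240
n/ν for G = 0.1710/3 = 0.05700
Smallest n/ν is R → limiting reagent.
theoretical n(L) = (2/2) × 0.08238 = 0.08238 mol → 58.59 g
% yield = 37.4 / 58.59 × 100 = 63.83 %

63.8 %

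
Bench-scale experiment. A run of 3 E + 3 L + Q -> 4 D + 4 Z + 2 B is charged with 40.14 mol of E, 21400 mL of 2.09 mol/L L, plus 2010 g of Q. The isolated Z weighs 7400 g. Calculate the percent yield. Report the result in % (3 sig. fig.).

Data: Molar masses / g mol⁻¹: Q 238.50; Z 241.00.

91.1 %

n(E) = 40.14 mol
n(L) = 2.09 × 21400/1000 = 44.73 mol
n(Q) = 2010 / 238.50 = 8.428 mol
n/ν for E = 40.14/3 = 13.38
n/ν for L = 44.73/3 = 14.91
n/ν for Q = 8.428/1 = 8.428
Smallest n/ν is Q → limiting reagent.
theoretical n(Z) = (4/1) × 8.428 = 33.71 mol → 8124 g
% yield = 7400 / 8124 × 100 = 91.09 %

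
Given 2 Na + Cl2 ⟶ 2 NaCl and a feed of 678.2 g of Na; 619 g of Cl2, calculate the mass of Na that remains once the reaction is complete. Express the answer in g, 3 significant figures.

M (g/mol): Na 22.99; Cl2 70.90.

n(Na) = 678.2 / 22.99 = 29.50 mol
n(Cl2) = 619.0 / 70.90 = 8.731 mol
n/ν for Na = 29.50/2 = 14.75
n/ν for Cl2 = 8.731/1 = 8.731
Smallest n/ν is Cl2 → limiting reagent.
Na consumed = (2/1) × 8.731 = 17.46 mol
Na remaining = 29.50 − 17.46 = 12.04 mol
mass = 12.04 × 22.99 = 276.8 g

277 g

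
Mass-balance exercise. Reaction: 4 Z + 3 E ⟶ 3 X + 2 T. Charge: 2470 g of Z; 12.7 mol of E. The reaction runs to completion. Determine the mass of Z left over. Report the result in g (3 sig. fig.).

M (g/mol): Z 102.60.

733 g

n(Z) = 2470 / 102.60 = 24.07 mol
n(E) = 12.70 mol
n/ν for Z = 24.07/4 = 6.018
n/ν for E = 12.70/3 = 4.233
Smallest n/ν is E → limiting reagent.
Z consumed = (4/3) × 12.70 = 16.93 mol
Z remaining = 24.07 − 16.93 = 7.140 mol
mass = 7.140 × 102.60 = 732.6 g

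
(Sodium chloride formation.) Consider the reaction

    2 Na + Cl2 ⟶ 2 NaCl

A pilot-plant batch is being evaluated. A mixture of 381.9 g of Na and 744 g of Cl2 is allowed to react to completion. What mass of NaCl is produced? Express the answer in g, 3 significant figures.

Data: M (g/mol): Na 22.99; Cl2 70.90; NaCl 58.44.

971 g

n(Na) = 381.9 / 22.99 = 16.61 mol
n(Cl2) = 744.0 / 70.90 = 10.49 mol
n/ν → Na: 8.305, Cl2: 10.49; Na is limiting.
n(NaCl) = (2/2) × 16.61 = 16.61 mol
mass = 16.61 × 58.44 = 970.7 g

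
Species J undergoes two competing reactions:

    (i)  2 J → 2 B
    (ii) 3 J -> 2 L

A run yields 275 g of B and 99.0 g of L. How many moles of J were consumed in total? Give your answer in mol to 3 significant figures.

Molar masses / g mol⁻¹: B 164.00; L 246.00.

2.28 mol

n(B) = 275 / 164.00 = 1.677 mol
n(L) = 99.0 / 246.00 = 0.4024 mol
n(J) via (i) = (2/2)×1.677 = 1.677 mol
n(J) via (ii) = (3/2)×0.4024 = 0.6036 mol
total n(J) = 1.677 + 0.6036 = 2.281 mol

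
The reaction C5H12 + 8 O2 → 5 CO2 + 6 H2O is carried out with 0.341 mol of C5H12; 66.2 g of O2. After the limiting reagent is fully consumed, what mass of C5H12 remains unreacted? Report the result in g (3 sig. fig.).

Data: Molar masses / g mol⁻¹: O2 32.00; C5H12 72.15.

n(C5H12) = 0.3410 mol
n(O2) = 66.20 / 32.00 = 2.069 mol
n/ν for C5H12 = 0.3410/1 = 0.3410
n/ν for O2 = 2.069/8 = 0.2586
Smallest n/ν is O2 → limiting reagent.
C5H12 consumed = (1/8) × 2.069 = 0.2586 mol
C5H12 remaining = 0.3410 − 0.2586 = 0.08240 mol
mass = 0.08240 × 72.15 = 5.945 g

5.95 g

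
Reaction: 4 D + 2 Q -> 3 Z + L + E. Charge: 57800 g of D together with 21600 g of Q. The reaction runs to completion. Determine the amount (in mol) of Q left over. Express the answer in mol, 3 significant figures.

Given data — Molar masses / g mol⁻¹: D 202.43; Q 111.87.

50.3 mol

n(D) = 57800 / 202.43 = 285.5 mol
n(Q) = 21600 / 111.87 = 193.1 mol
n/ν for D = 285.5/4 = 71.38
n/ν for Q = 193.1/2 = 96.55
Smallest n/ν is D → limiting reagent.
Q consumed = (2/4) × 285.5 = 142.8 mol
Q remaining = 193.1 − 142.8 = 50.30 mol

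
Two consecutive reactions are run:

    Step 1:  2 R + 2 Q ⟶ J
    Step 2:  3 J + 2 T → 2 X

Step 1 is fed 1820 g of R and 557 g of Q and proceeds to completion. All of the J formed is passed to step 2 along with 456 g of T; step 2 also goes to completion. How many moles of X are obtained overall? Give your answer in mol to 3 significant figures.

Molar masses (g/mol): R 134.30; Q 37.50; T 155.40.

Step 1:
n(R) = 1820 / 134.30 = 13.55 mol
n(Q) = 557.0 / 37.50 = 14.85 mol
n/ν for R = 13.55/2 = 6.775
n/ν for Q = 14.85/2 = 7.425
Smallest n/ν is R → limiting reagent.
n(J) produced = (1/2) × 13.55 = 6.775 mol
Step 2:
n(J) available = 6.775 mol
n(T) = 456.0 / 155.40 = 2.934 mol
n/ν for J = 6.775/3 = 2.258
n/ν for T = 2.934/2 = 1.467
Smallest n/ν is T → limiting reagent.
n(X) = (2/2) × 2.934 = 2.934 mol

2.93 mol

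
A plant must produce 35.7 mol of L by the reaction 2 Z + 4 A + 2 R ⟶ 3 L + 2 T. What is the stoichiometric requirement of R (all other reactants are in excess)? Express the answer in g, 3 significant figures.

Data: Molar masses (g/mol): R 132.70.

n(L) = 35.70 mol
n(R) = (2/3) × 35.70 = 23.80 mol
mass = 23.80 × 132.70 = 3158 g

3160 g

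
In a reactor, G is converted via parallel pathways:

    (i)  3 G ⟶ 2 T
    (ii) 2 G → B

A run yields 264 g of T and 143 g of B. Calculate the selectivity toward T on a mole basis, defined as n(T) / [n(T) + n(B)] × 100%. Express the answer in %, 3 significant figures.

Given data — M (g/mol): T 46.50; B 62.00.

71.1 %

n(T) = 264 / 46.50 = 5.677 mol
n(B) = 143 / 62.00 = 2.306 mol
selectivity = 5.677/(5.677+2.306) × 100 = 71.11 %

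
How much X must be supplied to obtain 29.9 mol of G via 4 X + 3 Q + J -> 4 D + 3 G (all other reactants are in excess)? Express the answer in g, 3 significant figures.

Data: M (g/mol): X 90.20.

3600 g

n(G) = 29.90 mol
n(X) = (4/3) × 29.90 = 39.87 mol
mass = 39.87 × 90.20 = 3596 g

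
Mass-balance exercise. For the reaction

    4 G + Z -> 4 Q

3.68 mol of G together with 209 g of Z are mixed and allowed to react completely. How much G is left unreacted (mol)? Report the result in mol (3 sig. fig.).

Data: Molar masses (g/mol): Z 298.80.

n(G) = 3.680 mol
n(Z) = 209.0 / 298.80 = 0.6995 mol
n/ν for G = 3.680/4 = 0.9200
n/ν for Z = 0.6995/1 = 0.6995
Smallest n/ν is Z → limiting reagent.
G consumed = (4/1) × 0.6995 = 2.798 mol
G remaining = 3.680 − 2.798 = 0.8820 mol

0.882 mol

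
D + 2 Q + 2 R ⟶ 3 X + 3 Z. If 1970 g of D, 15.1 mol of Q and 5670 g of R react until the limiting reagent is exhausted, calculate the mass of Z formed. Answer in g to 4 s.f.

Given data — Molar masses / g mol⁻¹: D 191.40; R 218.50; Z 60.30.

n(D) = 1970 / 191.40 = 10.29 mol
n(Q) = 15.10 mol
n(R) = 5670 / 218.50 = 25.95 mol
n/ν for D = 10.29/1 = 10.29
n/ν for Q = 15.10/2 = 7.550
n/ν for R = 25.95/2 = 12.98
Smallest n/ν is Q → limiting reagent.
n(Z) = (3/2) × 15.10 = 22.65 mol
mass = 22.65 × 60.30 = 1366 g

1366 g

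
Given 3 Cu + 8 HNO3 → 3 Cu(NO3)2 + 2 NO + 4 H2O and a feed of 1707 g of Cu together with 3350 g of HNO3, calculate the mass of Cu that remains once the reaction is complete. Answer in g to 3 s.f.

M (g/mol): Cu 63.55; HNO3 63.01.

440 g

n(Cu) = 1707 / 63.55 = 26.86 mol
n(HNO3) = 3350 / 63.01 = 53.17 mol
n/ν → Cu: 8.953, HNO3: 6.646; HNO3 is limiting.
Cu consumed = (3/8) × 53.17 = 19.94 mol
Cu remaining = 26.86 − 19.94 = 6.920 mol
mass = 6.920 × 63.55 = 439.8 g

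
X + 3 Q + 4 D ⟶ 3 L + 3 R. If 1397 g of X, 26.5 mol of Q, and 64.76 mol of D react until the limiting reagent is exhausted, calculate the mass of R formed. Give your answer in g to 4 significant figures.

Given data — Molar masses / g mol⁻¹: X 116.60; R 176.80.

4685 g

n(X) = 1397 / 116.60 = 11.98 mol
n(Q) = 26.50 mol
n(D) = 64.76 mol
n/ν for X = 11.98/1 = 11.98
n/ν for Q = 26.50/3 = 8.833
n/ν for D = 64.76/4 = 16.19
Smallest n/ν is Q → limiting reagent.
n(R) = (3/3) × 26.50 = 26.50 mol
mass = 26.50 × 176.80 = 4685 g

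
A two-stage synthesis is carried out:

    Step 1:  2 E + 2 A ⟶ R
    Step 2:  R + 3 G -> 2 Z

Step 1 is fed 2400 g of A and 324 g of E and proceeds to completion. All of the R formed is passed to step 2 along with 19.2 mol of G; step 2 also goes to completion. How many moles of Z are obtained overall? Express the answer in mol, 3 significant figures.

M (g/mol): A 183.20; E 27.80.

11.7 mol

Step 1:
n(A) = 2400 / 183.20 = 13.10 mol
n(E) = 324.0 / 27.80 = 11.65 mol
n/ν → A: 6.550, E: 5.825; E is limiting.
n(R) produced = (1/2) × 11.65 = 5.825 mol
Step 2:
n(R) available = 5.825 mol
n(G) = 19.20 mol
n/ν → R: 5.825, G: 6.400; R is limiting.
n(Z) = (2/1) × 5.825 = 11.65 mol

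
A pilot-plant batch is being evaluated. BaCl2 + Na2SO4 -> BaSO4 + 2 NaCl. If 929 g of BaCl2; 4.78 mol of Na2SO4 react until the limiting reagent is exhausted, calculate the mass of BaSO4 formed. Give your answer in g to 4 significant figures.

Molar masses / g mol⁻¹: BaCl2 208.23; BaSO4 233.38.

n(BaCl2) = 929.0 / 208.23 = 4.461 mol
n(Na2SO4) = 4.780 mol
n/ν → BaCl2: 4.461, Na2SO4: 4.780; BaCl2 is limiting.
n(BaSO4) = (1/1) × 4.461 = 4.461 mol
mass = 4.461 × 233.38 = 1041 g

1041 g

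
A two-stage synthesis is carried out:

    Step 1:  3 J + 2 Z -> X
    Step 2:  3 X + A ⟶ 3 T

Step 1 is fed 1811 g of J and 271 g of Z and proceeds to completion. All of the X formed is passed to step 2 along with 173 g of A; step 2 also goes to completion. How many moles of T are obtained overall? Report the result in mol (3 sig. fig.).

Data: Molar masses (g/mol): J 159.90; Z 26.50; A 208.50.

2.49 mol

Step 1:
n(J) = 1811 / 159.90 = 11.33 mol
n(Z) = 271.0 / 26.50 = 10.23 mol
n/ν → J: 3.777, Z: 5.115; J is limiting.
n(X) produced = (1/3) × 11.33 = 3.777 mol
Step 2:
n(X) available = 3.777 mol
n(A) = 173.0 / 208.50 = 0.8297 mol
n/ν → X: 1.259, A: 0.8297; A is limiting.
n(T) = (3/1) × 0.8297 = 2.489 mol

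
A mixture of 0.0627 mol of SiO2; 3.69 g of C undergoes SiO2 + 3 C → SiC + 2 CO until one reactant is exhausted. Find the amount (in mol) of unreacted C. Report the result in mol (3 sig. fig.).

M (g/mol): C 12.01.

0.119 mol

n(SiO2) = 0.06270 mol
n(C) = 3.690 / 12.01 = 0.3072 mol
n/ν for SiO2 = 0.06270/1 = 0.06270
n/ν for C = 0.3072/3 = 0.1024
Smallest n/ν is SiO2 → limiting reagent.
C consumed = (3/1) × 0.06270 = 0.1881 mol
C remaining = 0.3072 − 0.1881 = 0.1191 mol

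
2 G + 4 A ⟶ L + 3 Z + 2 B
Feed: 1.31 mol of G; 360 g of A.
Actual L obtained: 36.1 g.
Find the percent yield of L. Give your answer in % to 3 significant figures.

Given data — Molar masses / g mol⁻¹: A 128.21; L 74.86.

73.6 %

n(G) = 1.310 mol
n(A) = 360.0 / 128.21 = 2.808 mol
n/ν for G = 1.310/2 = 0.6550
n/ν for A = 2.808/4 = 0.7020
Smallest n/ν is G → limiting reagent.
theoretical n(L) = (1/2) × 1.310 = 0.6550 mol → 49.03 g
% yield = 36.1 / 49.03 × 100 = 73.63 %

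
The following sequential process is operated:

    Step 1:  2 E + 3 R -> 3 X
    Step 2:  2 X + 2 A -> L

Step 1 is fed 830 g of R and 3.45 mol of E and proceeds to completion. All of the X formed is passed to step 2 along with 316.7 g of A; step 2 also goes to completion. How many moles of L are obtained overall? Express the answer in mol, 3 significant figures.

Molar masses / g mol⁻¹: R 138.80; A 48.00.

Step 1:
n(R) = 830.0 / 138.80 = 5.980 mol
n(E) = 3.450 mol
n/ν for R = 5.980/3 = 1.993
n/ν for E = 3.450/2 = 1.725
Smallest n/ν is E → limiting reagent.
n(X) produced = (3/2) × 3.450 = 5.175 mol
Step 2:
n(X) available = 5.175 mol
n(A) = 316.7 / 48.00 = 6.598 mol
n/ν for X = 5.175/2 = 2.588
n/ν for A = 6.598/2 = 3.299
Smallest n/ν is X → limiting reagent.
n(L) = (1/2) × 5.175 = 2.588 mol

2.59 mol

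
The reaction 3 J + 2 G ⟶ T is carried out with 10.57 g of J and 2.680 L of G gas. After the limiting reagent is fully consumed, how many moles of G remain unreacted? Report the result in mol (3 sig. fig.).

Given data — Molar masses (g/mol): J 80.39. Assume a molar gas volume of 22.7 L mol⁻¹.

n(J) = 10.57 / 80.39 = 0.1315 mol
n(G) = 2.680 / 22.7 = 0.1181 mol
n/ν → J: 0.04383, G: 0.05905; J is limiting.
G consumed = (2/3) × 0.1315 = 0.08767 mol
G remaining = 0.1181 − 0.08767 = 0.03043 mol

0.0304 mol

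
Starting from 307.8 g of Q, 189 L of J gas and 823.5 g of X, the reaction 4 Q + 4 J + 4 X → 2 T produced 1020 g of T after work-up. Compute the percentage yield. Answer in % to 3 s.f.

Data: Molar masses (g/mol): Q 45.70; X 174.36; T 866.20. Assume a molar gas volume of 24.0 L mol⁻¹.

49.9 %

n(Q) = 307.8 / 45.70 = 6.735 mol
n(J) = 189.0 / 24.0 = 7.875 mol
n(X) = 823.5 / 174.36 = 4.723 mol
n/ν for Q = 6.735/4 = 1.684
n/ν for J = 7.875/4 = 1.969
n/ν for X = 4.723/4 = 1.181
Smallest n/ν is X → limiting reagent.
theoretical n(T) = (2/4) × 4.723 = 2.362 mol → 2046 g
% yield = 1020 / 2046 × 100 = 49.85 %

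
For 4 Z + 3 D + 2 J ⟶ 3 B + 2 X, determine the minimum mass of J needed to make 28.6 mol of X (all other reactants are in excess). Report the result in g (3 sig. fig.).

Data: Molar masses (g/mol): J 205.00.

n(X) = 28.60 mol
n(J) = (2/2) × 28.60 = 28.60 mol
mass = 28.60 × 205.00 = 5863 g

5860 g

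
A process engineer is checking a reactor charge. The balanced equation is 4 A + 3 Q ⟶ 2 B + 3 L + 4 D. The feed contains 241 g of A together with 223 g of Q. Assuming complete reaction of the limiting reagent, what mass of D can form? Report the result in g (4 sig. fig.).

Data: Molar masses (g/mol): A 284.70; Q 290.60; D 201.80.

170.8 g

n(A) = 241.0 / 284.70 = 0.8465 mol
n(Q) = 223.0 / 290.60 = 0.7674 mol
n/ν → A: 0.2116, Q: 0.2558; A is limiting.
n(D) = (4/4) × 0.8465 = 0.8465 mol
mass = 0.8465 × 201.80 = 170.8 g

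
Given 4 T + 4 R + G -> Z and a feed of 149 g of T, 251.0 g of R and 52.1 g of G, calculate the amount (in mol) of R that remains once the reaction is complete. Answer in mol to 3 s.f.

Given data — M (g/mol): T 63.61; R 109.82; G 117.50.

n(T) = 149.0 / 63.61 = 2.342 mol
n(R) = 251.0 / 109.82 = 2.286 mol
n(G) = 52.10 / 117.50 = 0.4434 mol
n/ν for T = 2.342/4 = 0.5855
n/ν for R = 2.286/4 = 0.5715
n/ν for G = 0.4434/1 = 0.4434
Smallest n/ν is G → limiting reagent.
R consumed = (4/1) × 0.4434 = 1.774 mol
R remaining = 2.286 − 1.774 = 0.5120 mol

0.512 mol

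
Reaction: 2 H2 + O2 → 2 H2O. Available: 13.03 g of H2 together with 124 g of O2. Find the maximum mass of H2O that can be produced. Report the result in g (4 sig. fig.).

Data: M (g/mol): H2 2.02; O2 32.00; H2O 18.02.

n(H2) = 13.03 / 2.02 = 6.450 mol
n(O2) = 124.0 / 32.00 = 3.875 mol
n/ν → H2: 3.225, O2: 3.875; H2 is limiting.
n(H2O) = (2/2) × 6.450 = 6.450 mol
mass = 6.450 × 18.02 = 116.2 g

116.2 g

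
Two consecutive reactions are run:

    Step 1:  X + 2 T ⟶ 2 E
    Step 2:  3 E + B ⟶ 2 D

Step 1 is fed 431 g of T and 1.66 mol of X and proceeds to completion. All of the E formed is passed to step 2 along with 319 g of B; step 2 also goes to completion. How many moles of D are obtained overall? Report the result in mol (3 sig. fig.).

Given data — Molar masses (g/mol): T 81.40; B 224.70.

Step 1:
n(T) = 431.0 / 81.40 = 5.295 mol
n(X) = 1.660 mol
n/ν for T = 5.295/2 = 2.648
n/ν for X = 1.660/1 = 1.660
Smallest n/ν is X → limiting reagent.
n(E) produced = (2/1) × 1.660 = 3.320 mol
Step 2:
n(E) available = 3.320 mol
n(B) = 319.0 / 224.70 = 1.420 mol
n/ν for E = 3.320/3 = 1.107
n/ν for B = 1.420/1 = 1.420
Smallest n/ν is E → limiting reagent.
n(D) = (2/3) × 3.320 = 2.213 mol

2.21 mol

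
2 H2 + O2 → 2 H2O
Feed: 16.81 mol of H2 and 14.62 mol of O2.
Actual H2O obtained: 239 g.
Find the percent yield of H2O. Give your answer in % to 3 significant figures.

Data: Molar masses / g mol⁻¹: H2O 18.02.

78.9 %

n(H2) = 16.81 mol
n(O2) = 14.62 mol
n/ν → H2: 8.405, O2: 14.62; H2 is limiting.
theoretical n(H2O) = (2/2) × 16.81 = 16.81 mol → 302.9 g
% yield = 239 / 302.9 × 100 = 78.90 %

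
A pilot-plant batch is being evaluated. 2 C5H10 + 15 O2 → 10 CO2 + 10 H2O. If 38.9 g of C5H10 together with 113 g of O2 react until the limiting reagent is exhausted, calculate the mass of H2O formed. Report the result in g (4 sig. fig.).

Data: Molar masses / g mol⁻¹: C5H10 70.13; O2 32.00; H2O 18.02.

n(C5H10) = 38.90 / 70.13 = 0.5547 mol
n(O2) = 113.0 / 32.00 = 3.531 mol
n/ν → C5H10: 0.2774, O2: 0.2354; O2 is limiting.
n(H2O) = (10/15) × 3.531 = 2.354 mol
mass = 2.354 × 18.02 = 42.42 g

42.42 g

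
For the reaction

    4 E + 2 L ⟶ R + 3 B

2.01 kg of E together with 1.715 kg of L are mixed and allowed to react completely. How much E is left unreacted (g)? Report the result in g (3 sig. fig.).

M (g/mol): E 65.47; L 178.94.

755 g

n(E) = 2.010×1000 / 65.47 = 30.70 mol
n(L) = 1.715×1000 / 178.94 = 9.584 mol
n/ν → E: 7.675, L: 4.792; L is limiting.
E consumed = (4/2) × 9.584 = 19.17 mol
E remaining = 30.70 − 19.17 = 11.53 mol
mass = 11.53 × 65.47 = 754.9 g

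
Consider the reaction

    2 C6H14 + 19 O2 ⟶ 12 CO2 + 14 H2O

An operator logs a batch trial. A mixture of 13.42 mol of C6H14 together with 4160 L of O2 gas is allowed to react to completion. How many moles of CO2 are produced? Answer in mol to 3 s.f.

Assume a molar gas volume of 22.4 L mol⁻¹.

n(C6H14) = 13.42 mol
n(O2) = 4160 / 22.4 = 185.7 mol
n/ν → C6H14: 6.710, O2: 9.774; C6H14 is limiting.
n(CO2) = (12/2) × 13.42 = 80.52 mol

80.5 mol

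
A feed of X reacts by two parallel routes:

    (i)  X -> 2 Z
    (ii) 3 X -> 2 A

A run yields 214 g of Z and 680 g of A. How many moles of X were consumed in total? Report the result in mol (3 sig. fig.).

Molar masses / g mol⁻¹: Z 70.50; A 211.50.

n(Z) = 214 / 70.50 = 3.035 mol
n(A) = 680 / 211.50 = 3.215 mol
n(X) via (i) = (1/2)×3.035 = 1.518 mol
n(X) via (ii) = (3/2)×3.215 = 4.823 mol
total n(X) = 1.518 + 4.823 = 6.341 mol

6.34 mol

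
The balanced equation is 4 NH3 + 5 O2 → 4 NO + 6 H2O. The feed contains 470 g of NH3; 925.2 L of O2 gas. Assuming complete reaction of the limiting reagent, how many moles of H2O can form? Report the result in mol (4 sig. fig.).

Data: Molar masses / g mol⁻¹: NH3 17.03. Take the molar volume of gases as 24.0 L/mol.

n(NH3) = 470.0 / 17.03 = 27.60 mol
n(O2) = 925.2 / 24.0 = 38.55 mol
n/ν for NH3 = 27.60/4 = 6.900
n/ν for O2 = 38.55/5 = 7.710
Smallest n/ν is NH3 → limiting reagent.
n(H2O) = (6/4) × 27.60 = 41.40 mol

41.40 mol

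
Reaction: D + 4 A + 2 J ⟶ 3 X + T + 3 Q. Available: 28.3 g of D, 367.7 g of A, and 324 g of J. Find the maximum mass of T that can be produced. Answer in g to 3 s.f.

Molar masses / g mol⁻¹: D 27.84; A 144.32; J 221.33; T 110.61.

70.5 g

n(D) = 28.30 / 27.84 = 1.017 mol
n(A) = 367.7 / 144.32 = 2.548 mol
n(J) = 324.0 / 221.33 = 1.464 mol
n/ν for D = 1.017/1 = 1.017
n/ν for A = 2.548/4 = 0.6370
n/ν for J = 1.464/2 = 0.7320
Smallest n/ν is A → limiting reagent.
n(T) = (1/4) × 2.548 = 0.6370 mol
mass = 0.6370 × 110.61 = 70.46 g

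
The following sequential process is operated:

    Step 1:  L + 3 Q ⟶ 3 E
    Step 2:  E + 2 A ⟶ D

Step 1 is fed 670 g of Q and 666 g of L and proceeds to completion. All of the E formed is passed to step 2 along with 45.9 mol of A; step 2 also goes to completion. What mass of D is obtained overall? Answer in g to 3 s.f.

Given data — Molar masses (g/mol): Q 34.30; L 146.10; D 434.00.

5940 g

Step 1:
n(Q) = 670.0 / 34.30 = 19.53 mol
n(L) = 666.0 / 146.10 = 4.559 mol
n/ν → Q: 6.510, L: 4.559; L is limiting.
n(E) produced = (3/1) × 4.559 = 13.68 mol
Step 2:
n(E) available = 13.68 mol
n(A) = 45.90 mol
n/ν → E: 13.68, A: 22.95; E is limiting.
n(D) = (1/1) × 13.68 = 13.68 mol
mass = 13.68 × 434.00 = 5937 g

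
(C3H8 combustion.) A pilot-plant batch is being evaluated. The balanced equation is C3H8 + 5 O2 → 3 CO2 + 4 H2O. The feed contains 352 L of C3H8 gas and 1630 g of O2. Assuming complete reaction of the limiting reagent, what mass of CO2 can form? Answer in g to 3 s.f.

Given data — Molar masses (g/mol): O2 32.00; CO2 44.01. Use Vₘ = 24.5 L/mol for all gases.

n(C3H8) = 352.0 / 24.5 = 14.37 mol
n(O2) = 1630 / 32.00 = 50.94 mol
n/ν → C3H8: 14.37, O2: 10.19; O2 is limiting.
n(CO2) = (3/5) × 50.94 = 30.56 mol
mass = 30.56 × 44.01 = 1345 g

1350 g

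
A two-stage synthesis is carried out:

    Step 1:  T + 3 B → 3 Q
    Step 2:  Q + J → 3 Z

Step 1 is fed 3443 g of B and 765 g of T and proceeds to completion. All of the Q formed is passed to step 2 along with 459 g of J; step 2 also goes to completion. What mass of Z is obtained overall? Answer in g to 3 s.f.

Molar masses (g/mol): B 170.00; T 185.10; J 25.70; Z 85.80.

Step 1:
n(B) = 3443 / 170.00 = 20.25 mol
n(T) = 765.0 / 185.10 = 4.133 mol
n/ν for B = 20.25/3 = 6.750
n/ν for T = 4.133/1 = 4.133
Smallest n/ν is T → limiting reagent.
n(Q) produced = (3/1) × 4.133 = 12.40 mol
Step 2:
n(Q) available = 12.40 mol
n(J) = 459.0 / 25.70 = 17.86 mol
n/ν for Q = 12.40/1 = 12.40
n/ν for J = 17.86/1 = 17.86
Smallest n/ν is Q → limiting reagent.
n(Z) = (3/1) × 12.40 = 37.20 mol
mass = 37.20 × 85.80 = 3192 g

3190 g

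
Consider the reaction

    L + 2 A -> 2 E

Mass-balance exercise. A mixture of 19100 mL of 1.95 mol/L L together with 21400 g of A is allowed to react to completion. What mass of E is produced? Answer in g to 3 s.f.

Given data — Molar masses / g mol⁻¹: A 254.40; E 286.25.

n(L) = 1.95 × 19100/1000 = 37.25 mol
n(A) = 21400 / 254.40 = 84.12 mol
n/ν for L = 37.25/1 = 37.25
n/ν for A = 84.12/2 = 42.06
Smallest n/ν is L → limiting reagent.
n(E) = (2/1) × 37.25 = 74.50 mol
mass = 74.50 × 286.25 = 21330 g

21300 g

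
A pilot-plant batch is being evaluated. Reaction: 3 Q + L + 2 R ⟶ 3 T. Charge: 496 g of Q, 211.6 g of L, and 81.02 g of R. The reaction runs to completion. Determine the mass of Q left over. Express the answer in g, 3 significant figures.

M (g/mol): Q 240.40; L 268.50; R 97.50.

n(Q) = 496.0 / 240.40 = 2.063 mol
n(L) = 211.6 / 268.50 = 0.7881 mol
n(R) = 81.02 / 97.50 = 0.8310 mol
n/ν for Q = 2.063/3 = 0.6877
n/ν for L = 0.7881/1 = 0.7881
n/ν for R = 0.8310/2 = 0.4155
Smallest n/ν is R → limiting reagent.
Q consumed = (3/2) × 0.8310 = 1.247 mol
Q remaining = 2.063 − 1.247 = 0.8160 mol
mass = 0.8160 × 240.40 = 196.2 g

196 g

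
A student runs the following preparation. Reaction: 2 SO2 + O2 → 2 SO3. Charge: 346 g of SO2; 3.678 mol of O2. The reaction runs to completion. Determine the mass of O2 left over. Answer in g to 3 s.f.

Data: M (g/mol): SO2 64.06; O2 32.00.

31.3 g

n(SO2) = 346.0 / 64.06 = 5.401 mol
n(O2) = 3.678 mol
n/ν for SO2 = 5.401/2 = 2.701
n/ν for O2 = 3.678/1 = 3.678
Smallest n/ν is SO2 → limiting reagent.
O2 consumed = (1/2) × 5.401 = 2.701 mol
O2 remaining = 3.678 − 2.701 = 0.9770 mol
mass = 0.9770 × 32.00 = 31.26 g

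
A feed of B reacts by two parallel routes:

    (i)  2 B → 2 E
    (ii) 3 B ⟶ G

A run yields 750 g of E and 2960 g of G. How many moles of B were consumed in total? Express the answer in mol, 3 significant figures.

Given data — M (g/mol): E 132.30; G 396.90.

28.0 mol

n(E) = 750 / 132.30 = 5.669 mol
n(G) = 2960 / 396.90 = 7.458 mol
n(B) via (i) = (2/2)×5.669 = 5.669 mol
n(B) via (ii) = (3/1)×7.458 = 22.37 mol
total n(B) = 5.669 + 22.37 = 28.04 mol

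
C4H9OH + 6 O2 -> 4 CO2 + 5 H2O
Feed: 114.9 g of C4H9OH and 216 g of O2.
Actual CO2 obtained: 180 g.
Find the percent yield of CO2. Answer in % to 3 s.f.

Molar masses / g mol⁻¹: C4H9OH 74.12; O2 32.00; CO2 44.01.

90.9 %

n(C4H9OH) = 114.9 / 74.12 = 1.550 mol
n(O2) = 216.0 / 32.00 = 6.750 mol
n/ν → C4H9OH: 1.550, O2: 1.125; O2 is limiting.
theoretical n(CO2) = (4/6) × 6.750 = 4.500 mol → 198.0 g
% yield = 180 / 198.0 × 100 = 90.91 %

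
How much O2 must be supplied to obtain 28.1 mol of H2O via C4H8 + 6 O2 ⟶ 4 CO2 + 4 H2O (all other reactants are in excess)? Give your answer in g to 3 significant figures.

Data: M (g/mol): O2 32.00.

n(H2O) = 28.10 mol
n(O2) = (6/4) × 28.10 = 42.15 mol
mass = 42.15 × 32.00 = 1349 g

1350 g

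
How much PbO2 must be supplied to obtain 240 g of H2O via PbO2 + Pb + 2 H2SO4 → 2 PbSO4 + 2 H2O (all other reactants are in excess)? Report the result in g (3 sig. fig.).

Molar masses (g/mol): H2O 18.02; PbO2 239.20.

n(H2O) = 240 / 18.02 = 13.32 mol
n(PbO2) = (1/2) × 13.32 = 6.660 mol
mass = 6.660 × 239.20 = 1593 g

1590 g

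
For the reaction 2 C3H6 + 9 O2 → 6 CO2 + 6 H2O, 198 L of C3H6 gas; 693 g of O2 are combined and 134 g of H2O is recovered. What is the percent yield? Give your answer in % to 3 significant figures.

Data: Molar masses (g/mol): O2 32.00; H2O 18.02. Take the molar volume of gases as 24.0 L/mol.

51.5 %

n(C3H6) = 198.0 / 24.0 = 8.250 mol
n(O2) = 693.0 / 32.00 = 21.66 mol
n/ν for C3H6 = 8.250/2 = 4.125
n/ν for O2 = 21.66/9 = 2.407
Smallest n/ν is O2 → limiting reagent.
theoretical n(H2O) = (6/9) × 21.66 = 14.44 mol → 260.2 g
% yield = 134 / 260.2 × 100 = 51.50 %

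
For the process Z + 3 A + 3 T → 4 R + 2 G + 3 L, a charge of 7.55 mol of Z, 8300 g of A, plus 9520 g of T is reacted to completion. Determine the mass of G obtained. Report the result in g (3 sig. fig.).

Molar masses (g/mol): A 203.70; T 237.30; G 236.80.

n(Z) = 7.550 mol
n(A) = 8300 / 203.70 = 40.75 mol
n(T) = 9520 / 237.30 = 40.12 mol
n/ν for Z = 7.550/1 = 7.550
n/ν for A = 40.75/3 = 13.58
n/ν for T = 40.12/3 = 13.37
Smallest n/ν is Z → limiting reagent.
n(G) = (2/1) × 7.550 = 15.10 mol
mass = 15.10 × 236.80 = 3576 g

3580 g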